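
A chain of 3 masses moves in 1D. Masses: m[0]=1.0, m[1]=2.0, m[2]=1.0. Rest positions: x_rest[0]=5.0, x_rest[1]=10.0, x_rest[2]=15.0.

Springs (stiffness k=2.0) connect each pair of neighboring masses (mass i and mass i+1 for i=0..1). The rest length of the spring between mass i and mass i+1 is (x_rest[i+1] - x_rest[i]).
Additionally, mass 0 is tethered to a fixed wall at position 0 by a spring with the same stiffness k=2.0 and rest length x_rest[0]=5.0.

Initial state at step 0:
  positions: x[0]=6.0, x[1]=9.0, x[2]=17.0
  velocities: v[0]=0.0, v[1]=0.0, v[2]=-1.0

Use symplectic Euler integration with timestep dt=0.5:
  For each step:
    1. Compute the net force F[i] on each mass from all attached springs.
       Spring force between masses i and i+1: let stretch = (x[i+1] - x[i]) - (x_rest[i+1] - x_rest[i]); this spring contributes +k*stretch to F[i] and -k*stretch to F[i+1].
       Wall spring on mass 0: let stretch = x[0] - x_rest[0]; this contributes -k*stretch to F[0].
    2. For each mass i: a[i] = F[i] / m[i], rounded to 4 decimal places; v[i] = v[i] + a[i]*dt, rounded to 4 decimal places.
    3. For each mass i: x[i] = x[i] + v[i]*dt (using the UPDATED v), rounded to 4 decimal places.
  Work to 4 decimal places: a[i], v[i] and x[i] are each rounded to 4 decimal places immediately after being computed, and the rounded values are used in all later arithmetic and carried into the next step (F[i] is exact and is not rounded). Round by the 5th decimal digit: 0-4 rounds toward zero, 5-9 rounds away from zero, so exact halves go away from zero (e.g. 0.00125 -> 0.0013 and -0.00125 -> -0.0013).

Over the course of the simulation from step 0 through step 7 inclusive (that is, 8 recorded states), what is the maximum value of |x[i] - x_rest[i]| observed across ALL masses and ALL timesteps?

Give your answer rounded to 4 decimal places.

Step 0: x=[6.0000 9.0000 17.0000] v=[0.0000 0.0000 -1.0000]
Step 1: x=[4.5000 10.2500 15.0000] v=[-3.0000 2.5000 -4.0000]
Step 2: x=[3.6250 11.2500 13.1250] v=[-1.7500 2.0000 -3.7500]
Step 3: x=[4.7500 10.8125 12.8125] v=[2.2500 -0.8750 -0.6250]
Step 4: x=[6.5313 9.3594 14.0000] v=[3.5625 -2.9063 2.3750]
Step 5: x=[6.4610 8.3594 15.3672] v=[-0.1407 -2.0001 2.7344]
Step 6: x=[4.1094 8.6367 15.7305] v=[-4.7033 0.5546 0.7266]
Step 7: x=[1.9667 9.5557 15.0469] v=[-4.2854 1.8379 -1.3672]
Max displacement = 3.0333

Answer: 3.0333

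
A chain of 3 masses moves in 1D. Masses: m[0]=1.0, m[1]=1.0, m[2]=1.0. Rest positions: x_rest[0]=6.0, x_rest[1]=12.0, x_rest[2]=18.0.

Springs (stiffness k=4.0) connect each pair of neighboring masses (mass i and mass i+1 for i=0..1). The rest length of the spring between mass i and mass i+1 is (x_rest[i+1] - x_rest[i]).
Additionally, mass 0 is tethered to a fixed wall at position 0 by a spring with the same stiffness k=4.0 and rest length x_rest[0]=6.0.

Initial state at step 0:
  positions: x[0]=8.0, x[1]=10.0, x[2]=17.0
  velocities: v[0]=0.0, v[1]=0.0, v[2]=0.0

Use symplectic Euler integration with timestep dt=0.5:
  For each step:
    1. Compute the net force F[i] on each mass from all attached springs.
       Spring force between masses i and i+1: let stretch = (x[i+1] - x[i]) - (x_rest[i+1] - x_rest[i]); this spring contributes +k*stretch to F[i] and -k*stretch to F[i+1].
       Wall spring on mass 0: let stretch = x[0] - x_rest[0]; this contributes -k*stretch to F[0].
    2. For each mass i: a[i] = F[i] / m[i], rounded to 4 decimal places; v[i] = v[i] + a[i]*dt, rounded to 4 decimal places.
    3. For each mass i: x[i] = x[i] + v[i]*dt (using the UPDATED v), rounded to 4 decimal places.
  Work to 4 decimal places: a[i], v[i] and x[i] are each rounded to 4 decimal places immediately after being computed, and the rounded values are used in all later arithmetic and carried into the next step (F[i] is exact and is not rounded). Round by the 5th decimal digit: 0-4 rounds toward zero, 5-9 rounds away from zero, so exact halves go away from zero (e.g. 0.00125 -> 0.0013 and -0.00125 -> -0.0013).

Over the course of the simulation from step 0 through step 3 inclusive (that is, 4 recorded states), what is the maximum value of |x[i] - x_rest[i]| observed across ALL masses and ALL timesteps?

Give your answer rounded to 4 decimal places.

Step 0: x=[8.0000 10.0000 17.0000] v=[0.0000 0.0000 0.0000]
Step 1: x=[2.0000 15.0000 16.0000] v=[-12.0000 10.0000 -2.0000]
Step 2: x=[7.0000 8.0000 20.0000] v=[10.0000 -14.0000 8.0000]
Step 3: x=[6.0000 12.0000 18.0000] v=[-2.0000 8.0000 -4.0000]
Max displacement = 4.0000

Answer: 4.0000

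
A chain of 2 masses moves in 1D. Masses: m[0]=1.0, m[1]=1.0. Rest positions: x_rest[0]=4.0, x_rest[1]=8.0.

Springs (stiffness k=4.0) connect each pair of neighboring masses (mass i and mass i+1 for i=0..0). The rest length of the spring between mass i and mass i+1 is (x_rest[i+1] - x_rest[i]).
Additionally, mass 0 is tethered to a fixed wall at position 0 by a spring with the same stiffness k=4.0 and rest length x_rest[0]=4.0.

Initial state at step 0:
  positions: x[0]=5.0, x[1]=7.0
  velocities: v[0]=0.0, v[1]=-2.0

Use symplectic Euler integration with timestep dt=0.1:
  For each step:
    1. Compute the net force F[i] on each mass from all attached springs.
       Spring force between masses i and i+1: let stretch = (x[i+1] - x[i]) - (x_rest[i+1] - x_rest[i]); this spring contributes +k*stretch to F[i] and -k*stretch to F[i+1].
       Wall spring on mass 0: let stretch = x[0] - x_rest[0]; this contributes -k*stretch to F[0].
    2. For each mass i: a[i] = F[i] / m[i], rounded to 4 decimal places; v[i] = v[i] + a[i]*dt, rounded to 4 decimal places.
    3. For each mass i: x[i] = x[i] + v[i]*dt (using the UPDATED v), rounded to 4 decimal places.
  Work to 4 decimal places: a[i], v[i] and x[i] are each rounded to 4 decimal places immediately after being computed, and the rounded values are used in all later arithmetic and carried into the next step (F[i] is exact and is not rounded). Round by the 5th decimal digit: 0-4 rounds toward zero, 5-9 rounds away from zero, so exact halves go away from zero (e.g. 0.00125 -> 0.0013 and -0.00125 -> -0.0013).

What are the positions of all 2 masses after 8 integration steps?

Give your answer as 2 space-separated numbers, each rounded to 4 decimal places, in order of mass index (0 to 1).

Answer: 2.3511 7.4743

Derivation:
Step 0: x=[5.0000 7.0000] v=[0.0000 -2.0000]
Step 1: x=[4.8800 6.8800] v=[-1.2000 -1.2000]
Step 2: x=[4.6448 6.8400] v=[-2.3520 -0.4000]
Step 3: x=[4.3116 6.8722] v=[-3.3318 0.3219]
Step 4: x=[3.9084 6.9620] v=[-4.0322 0.8977]
Step 5: x=[3.4710 7.0896] v=[-4.3741 1.2763]
Step 6: x=[3.0395 7.2325] v=[-4.3151 1.4289]
Step 7: x=[2.6541 7.3677] v=[-3.8537 1.3517]
Step 8: x=[2.3511 7.4743] v=[-3.0299 1.0663]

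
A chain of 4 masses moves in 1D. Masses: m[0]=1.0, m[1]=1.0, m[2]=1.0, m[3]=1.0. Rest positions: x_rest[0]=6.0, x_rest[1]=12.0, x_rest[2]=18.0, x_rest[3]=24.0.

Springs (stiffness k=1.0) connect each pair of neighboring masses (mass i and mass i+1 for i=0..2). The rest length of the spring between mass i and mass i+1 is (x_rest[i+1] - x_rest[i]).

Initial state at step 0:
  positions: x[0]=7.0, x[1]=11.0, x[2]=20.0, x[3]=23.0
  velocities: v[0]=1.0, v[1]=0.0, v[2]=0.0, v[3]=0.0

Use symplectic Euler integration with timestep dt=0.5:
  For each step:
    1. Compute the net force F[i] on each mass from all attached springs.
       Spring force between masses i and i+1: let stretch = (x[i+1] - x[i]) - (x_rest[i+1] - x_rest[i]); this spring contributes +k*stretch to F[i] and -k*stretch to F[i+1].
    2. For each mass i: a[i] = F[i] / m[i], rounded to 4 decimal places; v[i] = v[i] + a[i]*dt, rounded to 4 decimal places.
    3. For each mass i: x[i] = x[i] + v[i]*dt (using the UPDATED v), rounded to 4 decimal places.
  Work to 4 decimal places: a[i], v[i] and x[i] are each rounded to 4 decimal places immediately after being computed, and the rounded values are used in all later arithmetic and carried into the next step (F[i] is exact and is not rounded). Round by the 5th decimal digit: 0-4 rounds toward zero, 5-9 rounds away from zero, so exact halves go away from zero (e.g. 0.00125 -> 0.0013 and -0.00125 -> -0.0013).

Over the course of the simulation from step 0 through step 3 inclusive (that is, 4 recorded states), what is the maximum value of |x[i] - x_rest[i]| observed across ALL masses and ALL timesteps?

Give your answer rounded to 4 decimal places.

Step 0: x=[7.0000 11.0000 20.0000 23.0000] v=[1.0000 0.0000 0.0000 0.0000]
Step 1: x=[7.0000 12.2500 18.5000 23.7500] v=[0.0000 2.5000 -3.0000 1.5000]
Step 2: x=[6.8125 13.7500 16.7500 24.6875] v=[-0.3750 3.0000 -3.5000 1.8750]
Step 3: x=[6.8594 14.2657 16.2344 25.1407] v=[0.0938 1.0313 -1.0313 0.9063]
Max displacement = 2.2657

Answer: 2.2657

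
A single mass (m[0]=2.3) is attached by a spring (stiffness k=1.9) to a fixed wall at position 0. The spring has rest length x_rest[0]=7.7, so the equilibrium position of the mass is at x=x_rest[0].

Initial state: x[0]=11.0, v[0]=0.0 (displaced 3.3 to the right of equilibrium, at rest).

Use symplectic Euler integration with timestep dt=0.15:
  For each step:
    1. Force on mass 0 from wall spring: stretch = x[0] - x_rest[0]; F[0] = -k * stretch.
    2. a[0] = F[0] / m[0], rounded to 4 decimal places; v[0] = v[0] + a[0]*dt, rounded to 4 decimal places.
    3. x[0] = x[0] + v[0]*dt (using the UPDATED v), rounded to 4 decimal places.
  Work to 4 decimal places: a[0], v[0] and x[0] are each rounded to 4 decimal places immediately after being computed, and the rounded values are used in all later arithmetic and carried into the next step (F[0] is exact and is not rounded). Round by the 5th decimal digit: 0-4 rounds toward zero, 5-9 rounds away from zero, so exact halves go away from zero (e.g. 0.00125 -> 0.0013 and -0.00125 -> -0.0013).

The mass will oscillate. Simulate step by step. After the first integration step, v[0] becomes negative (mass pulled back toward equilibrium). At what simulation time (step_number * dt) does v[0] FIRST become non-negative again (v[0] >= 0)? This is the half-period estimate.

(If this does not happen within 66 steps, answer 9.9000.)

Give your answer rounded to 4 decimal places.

Step 0: x=[11.0000] v=[0.0000]
Step 1: x=[10.9387] v=[-0.4089]
Step 2: x=[10.8172] v=[-0.8102]
Step 3: x=[10.6377] v=[-1.1965]
Step 4: x=[10.4036] v=[-1.5605]
Step 5: x=[10.1193] v=[-1.8955]
Step 6: x=[9.7900] v=[-2.1953]
Step 7: x=[9.4219] v=[-2.4543]
Step 8: x=[9.0217] v=[-2.6677]
Step 9: x=[8.5970] v=[-2.8315]
Step 10: x=[8.1556] v=[-2.9427]
Step 11: x=[7.7057] v=[-2.9992]
Step 12: x=[7.2557] v=[-2.9999]
Step 13: x=[6.8140] v=[-2.9449]
Step 14: x=[6.3887] v=[-2.8351]
Step 15: x=[5.9878] v=[-2.6726]
Step 16: x=[5.6187] v=[-2.4604]
Step 17: x=[5.2883] v=[-2.2025]
Step 18: x=[5.0027] v=[-1.9037]
Step 19: x=[4.7673] v=[-1.5695]
Step 20: x=[4.5864] v=[-1.2061]
Step 21: x=[4.4634] v=[-0.8203]
Step 22: x=[4.4005] v=[-0.4192]
Step 23: x=[4.3990] v=[-0.0103]
Step 24: x=[4.4588] v=[0.3987]
First v>=0 after going negative at step 24, time=3.6000

Answer: 3.6000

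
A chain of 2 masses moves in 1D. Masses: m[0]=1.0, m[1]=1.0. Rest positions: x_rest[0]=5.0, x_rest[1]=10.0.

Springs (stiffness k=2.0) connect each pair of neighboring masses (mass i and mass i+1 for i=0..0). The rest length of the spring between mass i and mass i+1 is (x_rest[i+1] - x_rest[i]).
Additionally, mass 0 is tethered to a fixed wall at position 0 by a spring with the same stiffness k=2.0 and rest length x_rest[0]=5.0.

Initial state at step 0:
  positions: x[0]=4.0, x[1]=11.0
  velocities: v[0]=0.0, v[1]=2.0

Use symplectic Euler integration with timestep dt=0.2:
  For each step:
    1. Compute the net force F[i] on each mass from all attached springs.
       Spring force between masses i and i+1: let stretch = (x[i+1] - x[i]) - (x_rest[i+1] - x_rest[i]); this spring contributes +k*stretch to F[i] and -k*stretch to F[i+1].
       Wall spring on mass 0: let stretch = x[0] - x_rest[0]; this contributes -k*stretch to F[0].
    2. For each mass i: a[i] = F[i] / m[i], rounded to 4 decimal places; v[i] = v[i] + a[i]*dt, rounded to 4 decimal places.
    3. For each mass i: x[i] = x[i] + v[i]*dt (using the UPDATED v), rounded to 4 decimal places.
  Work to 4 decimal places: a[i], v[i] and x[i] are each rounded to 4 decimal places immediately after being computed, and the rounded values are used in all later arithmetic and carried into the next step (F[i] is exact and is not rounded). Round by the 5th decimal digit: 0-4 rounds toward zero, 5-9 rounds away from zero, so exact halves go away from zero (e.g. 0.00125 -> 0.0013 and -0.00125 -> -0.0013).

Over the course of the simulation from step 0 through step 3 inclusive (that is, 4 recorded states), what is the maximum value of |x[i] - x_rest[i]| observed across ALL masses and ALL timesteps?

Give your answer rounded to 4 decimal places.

Answer: 1.3200

Derivation:
Step 0: x=[4.0000 11.0000] v=[0.0000 2.0000]
Step 1: x=[4.2400 11.2400] v=[1.2000 1.2000]
Step 2: x=[4.7008 11.3200] v=[2.3040 0.4000]
Step 3: x=[5.3151 11.2705] v=[3.0714 -0.2477]
Max displacement = 1.3200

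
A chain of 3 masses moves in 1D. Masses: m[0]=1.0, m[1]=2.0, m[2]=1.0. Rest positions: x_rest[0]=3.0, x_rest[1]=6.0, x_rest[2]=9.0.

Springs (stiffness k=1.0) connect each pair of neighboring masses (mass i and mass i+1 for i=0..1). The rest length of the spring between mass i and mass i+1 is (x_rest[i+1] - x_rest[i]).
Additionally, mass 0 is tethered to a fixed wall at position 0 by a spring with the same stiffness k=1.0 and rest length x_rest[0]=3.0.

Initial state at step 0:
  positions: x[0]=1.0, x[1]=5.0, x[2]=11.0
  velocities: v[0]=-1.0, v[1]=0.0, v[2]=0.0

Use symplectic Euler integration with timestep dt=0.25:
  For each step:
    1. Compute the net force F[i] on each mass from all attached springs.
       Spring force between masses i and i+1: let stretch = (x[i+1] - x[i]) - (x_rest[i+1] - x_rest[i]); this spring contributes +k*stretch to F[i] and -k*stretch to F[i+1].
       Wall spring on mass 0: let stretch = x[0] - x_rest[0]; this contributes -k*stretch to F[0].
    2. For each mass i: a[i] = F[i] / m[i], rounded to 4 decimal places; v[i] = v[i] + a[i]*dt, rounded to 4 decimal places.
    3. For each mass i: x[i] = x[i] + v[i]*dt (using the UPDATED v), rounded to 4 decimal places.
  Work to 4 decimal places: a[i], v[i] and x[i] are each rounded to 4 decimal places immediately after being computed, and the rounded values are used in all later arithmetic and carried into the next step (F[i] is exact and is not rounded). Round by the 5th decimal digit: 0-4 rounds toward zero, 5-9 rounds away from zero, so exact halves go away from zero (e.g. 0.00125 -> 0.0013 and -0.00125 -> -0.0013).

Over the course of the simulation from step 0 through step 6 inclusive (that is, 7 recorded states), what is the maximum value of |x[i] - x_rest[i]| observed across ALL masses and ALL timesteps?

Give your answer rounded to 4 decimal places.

Step 0: x=[1.0000 5.0000 11.0000] v=[-1.0000 0.0000 0.0000]
Step 1: x=[0.9375 5.0625 10.8125] v=[-0.2500 0.2500 -0.7500]
Step 2: x=[1.0742 5.1758 10.4531] v=[0.5469 0.4531 -1.4375]
Step 3: x=[1.4002 5.3258 9.9514] v=[1.3038 0.6001 -2.0068]
Step 4: x=[1.8840 5.4977 9.3481] v=[1.9352 0.6876 -2.4132]
Step 5: x=[2.4759 5.6770 8.6917] v=[2.3676 0.7172 -2.6258]
Step 6: x=[3.1131 5.8505 8.0343] v=[2.5489 0.6939 -2.6295]
Max displacement = 2.0625

Answer: 2.0625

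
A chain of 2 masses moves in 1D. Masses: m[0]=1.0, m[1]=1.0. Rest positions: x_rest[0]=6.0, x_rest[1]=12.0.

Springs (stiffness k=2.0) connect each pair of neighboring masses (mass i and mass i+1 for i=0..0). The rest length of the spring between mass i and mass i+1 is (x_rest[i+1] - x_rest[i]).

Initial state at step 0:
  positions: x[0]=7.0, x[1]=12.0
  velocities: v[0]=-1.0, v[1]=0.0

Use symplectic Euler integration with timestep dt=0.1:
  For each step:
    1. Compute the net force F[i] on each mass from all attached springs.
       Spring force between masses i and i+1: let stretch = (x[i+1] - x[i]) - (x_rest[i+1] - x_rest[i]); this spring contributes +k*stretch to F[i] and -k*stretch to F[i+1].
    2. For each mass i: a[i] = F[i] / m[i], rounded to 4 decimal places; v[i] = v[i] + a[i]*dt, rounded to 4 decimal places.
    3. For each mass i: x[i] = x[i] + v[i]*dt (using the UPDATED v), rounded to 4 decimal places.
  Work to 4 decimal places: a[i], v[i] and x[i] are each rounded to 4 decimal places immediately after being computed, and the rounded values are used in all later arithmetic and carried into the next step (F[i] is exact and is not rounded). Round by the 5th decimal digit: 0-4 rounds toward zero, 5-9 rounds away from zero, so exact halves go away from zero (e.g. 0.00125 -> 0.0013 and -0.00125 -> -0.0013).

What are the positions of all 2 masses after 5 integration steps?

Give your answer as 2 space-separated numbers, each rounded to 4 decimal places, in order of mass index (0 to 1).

Answer: 6.2655 12.2345

Derivation:
Step 0: x=[7.0000 12.0000] v=[-1.0000 0.0000]
Step 1: x=[6.8800 12.0200] v=[-1.2000 0.2000]
Step 2: x=[6.7428 12.0572] v=[-1.3720 0.3720]
Step 3: x=[6.5919 12.1081] v=[-1.5091 0.5091]
Step 4: x=[6.4313 12.1687] v=[-1.6059 0.6059]
Step 5: x=[6.2655 12.2345] v=[-1.6584 0.6584]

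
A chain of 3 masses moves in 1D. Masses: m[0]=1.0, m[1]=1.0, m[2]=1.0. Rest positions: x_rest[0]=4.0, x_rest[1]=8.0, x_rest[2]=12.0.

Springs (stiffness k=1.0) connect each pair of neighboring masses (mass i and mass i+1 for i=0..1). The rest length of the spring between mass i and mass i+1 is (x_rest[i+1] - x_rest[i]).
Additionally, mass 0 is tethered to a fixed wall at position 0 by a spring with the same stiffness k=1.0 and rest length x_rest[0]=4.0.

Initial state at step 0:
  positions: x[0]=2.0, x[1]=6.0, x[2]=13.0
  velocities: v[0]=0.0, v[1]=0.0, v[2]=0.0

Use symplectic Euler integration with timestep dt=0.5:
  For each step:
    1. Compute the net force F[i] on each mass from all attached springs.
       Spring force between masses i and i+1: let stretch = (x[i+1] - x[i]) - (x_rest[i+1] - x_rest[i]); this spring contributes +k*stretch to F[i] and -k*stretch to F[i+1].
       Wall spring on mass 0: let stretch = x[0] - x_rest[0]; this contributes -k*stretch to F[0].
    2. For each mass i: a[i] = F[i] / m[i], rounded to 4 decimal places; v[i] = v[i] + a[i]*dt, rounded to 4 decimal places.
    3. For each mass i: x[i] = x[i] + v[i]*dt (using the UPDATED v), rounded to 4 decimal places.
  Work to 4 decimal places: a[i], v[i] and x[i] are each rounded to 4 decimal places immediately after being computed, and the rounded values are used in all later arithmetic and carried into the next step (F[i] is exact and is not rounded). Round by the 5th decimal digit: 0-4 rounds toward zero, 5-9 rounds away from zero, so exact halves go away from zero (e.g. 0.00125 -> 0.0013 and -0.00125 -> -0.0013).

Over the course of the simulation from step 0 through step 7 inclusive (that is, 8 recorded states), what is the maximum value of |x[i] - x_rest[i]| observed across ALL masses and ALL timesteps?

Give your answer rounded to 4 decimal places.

Answer: 2.1719

Derivation:
Step 0: x=[2.0000 6.0000 13.0000] v=[0.0000 0.0000 0.0000]
Step 1: x=[2.5000 6.7500 12.2500] v=[1.0000 1.5000 -1.5000]
Step 2: x=[3.4375 7.8125 11.1250] v=[1.8750 2.1250 -2.2500]
Step 3: x=[4.6094 8.6094 10.1719] v=[2.3438 1.5938 -1.9063]
Step 4: x=[5.6290 8.7970 9.8281] v=[2.0391 0.3751 -0.6876]
Step 5: x=[6.0333 8.4503 10.2266] v=[0.8086 -0.6934 0.7969]
Step 6: x=[5.5335 7.9434 11.1810] v=[-0.9996 -1.0138 1.9088]
Step 7: x=[4.2528 7.6434 12.3260] v=[-2.5614 -0.6000 2.2900]
Max displacement = 2.1719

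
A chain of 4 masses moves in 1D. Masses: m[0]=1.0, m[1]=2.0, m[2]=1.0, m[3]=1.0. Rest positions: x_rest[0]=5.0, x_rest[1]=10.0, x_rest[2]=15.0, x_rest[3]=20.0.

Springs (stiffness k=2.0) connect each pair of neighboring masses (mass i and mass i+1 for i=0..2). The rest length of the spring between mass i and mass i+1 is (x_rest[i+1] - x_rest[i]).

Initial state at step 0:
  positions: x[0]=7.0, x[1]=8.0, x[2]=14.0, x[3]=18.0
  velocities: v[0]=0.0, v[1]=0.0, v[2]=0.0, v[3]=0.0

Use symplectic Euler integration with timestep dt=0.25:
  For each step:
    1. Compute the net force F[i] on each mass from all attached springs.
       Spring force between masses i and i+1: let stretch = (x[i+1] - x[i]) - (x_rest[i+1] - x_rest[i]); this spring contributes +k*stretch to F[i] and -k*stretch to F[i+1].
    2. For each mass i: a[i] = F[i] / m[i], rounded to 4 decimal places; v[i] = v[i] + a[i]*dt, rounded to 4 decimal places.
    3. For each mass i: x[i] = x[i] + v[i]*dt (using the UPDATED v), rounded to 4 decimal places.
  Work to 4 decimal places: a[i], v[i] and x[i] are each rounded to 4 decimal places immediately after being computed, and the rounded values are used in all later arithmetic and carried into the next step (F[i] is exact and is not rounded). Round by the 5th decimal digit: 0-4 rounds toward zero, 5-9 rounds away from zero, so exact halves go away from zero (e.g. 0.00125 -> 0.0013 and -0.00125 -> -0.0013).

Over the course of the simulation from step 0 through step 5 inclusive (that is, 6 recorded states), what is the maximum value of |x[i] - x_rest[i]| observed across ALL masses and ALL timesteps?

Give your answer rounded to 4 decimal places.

Answer: 2.5494

Derivation:
Step 0: x=[7.0000 8.0000 14.0000 18.0000] v=[0.0000 0.0000 0.0000 0.0000]
Step 1: x=[6.5000 8.3125 13.7500 18.1250] v=[-2.0000 1.2500 -1.0000 0.5000]
Step 2: x=[5.6016 8.8516 13.3672 18.3281] v=[-3.5938 2.1563 -1.5313 0.8125]
Step 3: x=[4.4844 9.4698 13.0400 18.5361] v=[-4.4688 2.4727 -1.3087 0.8321]
Step 4: x=[3.3654 9.9995 12.9536 18.6821] v=[-4.4761 2.1189 -0.3458 0.5841]
Step 5: x=[2.4506 10.2992 13.2140 18.7371] v=[-3.6591 1.1989 1.0414 0.2199]
Max displacement = 2.5494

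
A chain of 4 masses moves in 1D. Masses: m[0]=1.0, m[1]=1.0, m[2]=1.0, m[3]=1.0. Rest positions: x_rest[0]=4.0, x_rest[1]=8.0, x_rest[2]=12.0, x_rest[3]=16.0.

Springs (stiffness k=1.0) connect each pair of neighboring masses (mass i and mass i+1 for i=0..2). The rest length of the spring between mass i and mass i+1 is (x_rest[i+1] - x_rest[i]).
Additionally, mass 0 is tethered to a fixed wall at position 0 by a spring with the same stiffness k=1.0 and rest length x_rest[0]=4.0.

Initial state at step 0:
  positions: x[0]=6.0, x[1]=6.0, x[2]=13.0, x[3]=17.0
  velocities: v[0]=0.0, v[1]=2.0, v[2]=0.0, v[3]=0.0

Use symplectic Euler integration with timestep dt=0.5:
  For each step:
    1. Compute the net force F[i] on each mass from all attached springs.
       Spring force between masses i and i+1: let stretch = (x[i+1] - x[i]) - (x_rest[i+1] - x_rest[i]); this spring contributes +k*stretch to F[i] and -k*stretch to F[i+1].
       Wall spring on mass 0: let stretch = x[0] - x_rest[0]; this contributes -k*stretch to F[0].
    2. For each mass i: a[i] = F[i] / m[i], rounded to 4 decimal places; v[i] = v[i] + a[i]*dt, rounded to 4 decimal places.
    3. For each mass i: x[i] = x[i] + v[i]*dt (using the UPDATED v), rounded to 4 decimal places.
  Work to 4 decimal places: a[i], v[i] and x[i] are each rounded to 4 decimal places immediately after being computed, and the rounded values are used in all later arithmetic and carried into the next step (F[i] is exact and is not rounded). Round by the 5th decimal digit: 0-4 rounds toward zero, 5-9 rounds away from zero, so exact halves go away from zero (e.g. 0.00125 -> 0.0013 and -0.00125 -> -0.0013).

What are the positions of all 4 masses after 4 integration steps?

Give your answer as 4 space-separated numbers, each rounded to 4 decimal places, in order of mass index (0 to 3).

Answer: 4.1407 10.3555 14.0079 15.9688

Derivation:
Step 0: x=[6.0000 6.0000 13.0000 17.0000] v=[0.0000 2.0000 0.0000 0.0000]
Step 1: x=[4.5000 8.7500 12.2500 17.0000] v=[-3.0000 5.5000 -1.5000 0.0000]
Step 2: x=[2.9375 11.3125 11.8125 16.8125] v=[-3.1250 5.1250 -0.8750 -0.3750]
Step 3: x=[2.7344 11.9063 12.5000 16.3750] v=[-0.4063 1.1875 1.3750 -0.8750]
Step 4: x=[4.1407 10.3555 14.0079 15.9688] v=[2.8125 -3.1016 3.0157 -0.8125]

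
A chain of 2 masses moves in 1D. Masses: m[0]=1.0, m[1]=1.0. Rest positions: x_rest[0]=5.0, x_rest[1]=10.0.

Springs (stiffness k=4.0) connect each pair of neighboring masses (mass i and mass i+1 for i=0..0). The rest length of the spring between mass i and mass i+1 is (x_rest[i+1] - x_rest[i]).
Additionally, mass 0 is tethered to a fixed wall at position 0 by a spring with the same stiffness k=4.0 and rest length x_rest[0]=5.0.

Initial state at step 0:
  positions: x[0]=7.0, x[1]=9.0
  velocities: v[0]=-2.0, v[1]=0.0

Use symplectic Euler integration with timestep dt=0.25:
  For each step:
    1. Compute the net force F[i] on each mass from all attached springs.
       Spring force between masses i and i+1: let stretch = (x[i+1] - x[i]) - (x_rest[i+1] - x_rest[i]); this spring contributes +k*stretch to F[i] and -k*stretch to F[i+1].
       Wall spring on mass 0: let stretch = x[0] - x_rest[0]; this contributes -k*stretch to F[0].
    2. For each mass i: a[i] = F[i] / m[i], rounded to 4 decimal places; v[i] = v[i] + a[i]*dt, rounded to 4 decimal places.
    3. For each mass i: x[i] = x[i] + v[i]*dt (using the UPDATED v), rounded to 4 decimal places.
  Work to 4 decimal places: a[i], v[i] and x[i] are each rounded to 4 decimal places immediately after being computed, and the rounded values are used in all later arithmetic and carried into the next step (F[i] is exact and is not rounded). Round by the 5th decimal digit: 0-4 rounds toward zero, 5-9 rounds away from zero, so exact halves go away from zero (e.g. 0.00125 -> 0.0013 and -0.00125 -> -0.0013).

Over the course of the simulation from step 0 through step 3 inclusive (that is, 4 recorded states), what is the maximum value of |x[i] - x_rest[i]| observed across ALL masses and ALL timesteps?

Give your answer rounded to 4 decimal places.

Step 0: x=[7.0000 9.0000] v=[-2.0000 0.0000]
Step 1: x=[5.2500 9.7500] v=[-7.0000 3.0000]
Step 2: x=[3.3125 10.6250] v=[-7.7500 3.5000]
Step 3: x=[2.3750 10.9219] v=[-3.7500 1.1875]
Max displacement = 2.6250

Answer: 2.6250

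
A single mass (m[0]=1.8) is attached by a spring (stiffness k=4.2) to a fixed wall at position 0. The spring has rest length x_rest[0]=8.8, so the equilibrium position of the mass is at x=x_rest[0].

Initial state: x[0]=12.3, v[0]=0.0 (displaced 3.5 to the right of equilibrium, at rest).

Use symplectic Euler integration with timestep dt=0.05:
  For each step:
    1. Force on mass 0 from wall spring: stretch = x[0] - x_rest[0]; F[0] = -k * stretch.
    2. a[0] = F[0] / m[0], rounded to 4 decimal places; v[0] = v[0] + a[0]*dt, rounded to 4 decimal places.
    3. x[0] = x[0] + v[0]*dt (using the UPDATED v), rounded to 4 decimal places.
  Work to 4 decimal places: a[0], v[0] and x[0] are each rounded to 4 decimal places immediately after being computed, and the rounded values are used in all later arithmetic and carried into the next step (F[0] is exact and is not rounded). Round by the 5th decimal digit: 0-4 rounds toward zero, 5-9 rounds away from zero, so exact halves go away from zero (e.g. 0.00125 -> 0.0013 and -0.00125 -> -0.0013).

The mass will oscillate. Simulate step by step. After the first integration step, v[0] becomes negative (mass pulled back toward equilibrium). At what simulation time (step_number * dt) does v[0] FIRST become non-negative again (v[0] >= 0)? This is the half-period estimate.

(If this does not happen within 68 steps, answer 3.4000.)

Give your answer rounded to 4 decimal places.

Answer: 2.1000

Derivation:
Step 0: x=[12.3000] v=[0.0000]
Step 1: x=[12.2796] v=[-0.4083]
Step 2: x=[12.2389] v=[-0.8143]
Step 3: x=[12.1781] v=[-1.2155]
Step 4: x=[12.0976] v=[-1.6096]
Step 5: x=[11.9979] v=[-1.9943]
Step 6: x=[11.8795] v=[-2.3674]
Step 7: x=[11.7432] v=[-2.7267]
Step 8: x=[11.5897] v=[-3.0701]
Step 9: x=[11.4199] v=[-3.3956]
Step 10: x=[11.2348] v=[-3.7013]
Step 11: x=[11.0355] v=[-3.9854]
Step 12: x=[10.8232] v=[-4.2462]
Step 13: x=[10.5991] v=[-4.4822]
Step 14: x=[10.3645] v=[-4.6921]
Step 15: x=[10.1208] v=[-4.8746]
Step 16: x=[9.8694] v=[-5.0287]
Step 17: x=[9.6117] v=[-5.1535]
Step 18: x=[9.3493] v=[-5.2482]
Step 19: x=[9.0837] v=[-5.3123]
Step 20: x=[8.8164] v=[-5.3454]
Step 21: x=[8.5490] v=[-5.3473]
Step 22: x=[8.2831] v=[-5.3180]
Step 23: x=[8.0202] v=[-5.2577]
Step 24: x=[7.7619] v=[-5.1667]
Step 25: x=[7.5096] v=[-5.0456]
Step 26: x=[7.2648] v=[-4.8951]
Step 27: x=[7.0290] v=[-4.7160]
Step 28: x=[6.8035] v=[-4.5094]
Step 29: x=[6.5897] v=[-4.2765]
Step 30: x=[6.3888] v=[-4.0186]
Step 31: x=[6.2019] v=[-3.7373]
Step 32: x=[6.0302] v=[-3.4342]
Step 33: x=[5.8746] v=[-3.1111]
Step 34: x=[5.7361] v=[-2.7698]
Step 35: x=[5.6155] v=[-2.4123]
Step 36: x=[5.5135] v=[-2.0408]
Step 37: x=[5.4306] v=[-1.6574]
Step 38: x=[5.3674] v=[-1.2643]
Step 39: x=[5.3242] v=[-0.8638]
Step 40: x=[5.3013] v=[-0.4583]
Step 41: x=[5.2988] v=[-0.0501]
Step 42: x=[5.3167] v=[0.3584]
First v>=0 after going negative at step 42, time=2.1000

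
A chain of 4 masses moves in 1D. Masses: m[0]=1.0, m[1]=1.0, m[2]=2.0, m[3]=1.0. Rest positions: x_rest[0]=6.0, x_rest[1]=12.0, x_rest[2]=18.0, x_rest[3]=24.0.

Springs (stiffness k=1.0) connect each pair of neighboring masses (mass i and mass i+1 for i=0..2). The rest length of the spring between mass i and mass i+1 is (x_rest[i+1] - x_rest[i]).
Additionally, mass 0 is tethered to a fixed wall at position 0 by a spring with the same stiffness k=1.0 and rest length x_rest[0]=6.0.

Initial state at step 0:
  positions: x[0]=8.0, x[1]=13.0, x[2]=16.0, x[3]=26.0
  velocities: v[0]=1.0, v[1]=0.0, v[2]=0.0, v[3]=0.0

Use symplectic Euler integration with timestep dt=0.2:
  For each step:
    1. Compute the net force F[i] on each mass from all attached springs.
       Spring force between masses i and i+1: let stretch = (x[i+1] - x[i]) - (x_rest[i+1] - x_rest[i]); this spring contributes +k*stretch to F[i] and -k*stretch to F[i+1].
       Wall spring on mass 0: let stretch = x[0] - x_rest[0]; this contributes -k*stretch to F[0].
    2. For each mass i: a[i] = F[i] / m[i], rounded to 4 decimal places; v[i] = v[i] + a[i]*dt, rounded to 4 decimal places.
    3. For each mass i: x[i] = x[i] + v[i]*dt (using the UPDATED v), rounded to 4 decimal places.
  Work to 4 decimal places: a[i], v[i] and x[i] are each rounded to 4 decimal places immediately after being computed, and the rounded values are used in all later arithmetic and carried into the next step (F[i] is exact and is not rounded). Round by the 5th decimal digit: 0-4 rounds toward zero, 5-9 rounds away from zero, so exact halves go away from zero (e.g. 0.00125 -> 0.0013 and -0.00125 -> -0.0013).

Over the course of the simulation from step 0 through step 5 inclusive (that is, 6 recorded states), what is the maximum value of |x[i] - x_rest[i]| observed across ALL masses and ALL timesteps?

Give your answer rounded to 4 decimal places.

Answer: 2.0800

Derivation:
Step 0: x=[8.0000 13.0000 16.0000 26.0000] v=[1.0000 0.0000 0.0000 0.0000]
Step 1: x=[8.0800 12.9200 16.1400 25.8400] v=[0.4000 -0.4000 0.7000 -0.8000]
Step 2: x=[8.0304 12.7752 16.4096 25.5320] v=[-0.2480 -0.7240 1.3480 -1.5400]
Step 3: x=[7.8494 12.5860 16.7890 25.0991] v=[-0.9051 -0.9461 1.8968 -2.1645]
Step 4: x=[7.5439 12.3754 17.2505 24.5738] v=[-1.5277 -1.0528 2.3075 -2.6265]
Step 5: x=[7.1299 12.1666 17.7610 23.9956] v=[-2.0702 -1.0441 2.5523 -2.8912]
Max displacement = 2.0800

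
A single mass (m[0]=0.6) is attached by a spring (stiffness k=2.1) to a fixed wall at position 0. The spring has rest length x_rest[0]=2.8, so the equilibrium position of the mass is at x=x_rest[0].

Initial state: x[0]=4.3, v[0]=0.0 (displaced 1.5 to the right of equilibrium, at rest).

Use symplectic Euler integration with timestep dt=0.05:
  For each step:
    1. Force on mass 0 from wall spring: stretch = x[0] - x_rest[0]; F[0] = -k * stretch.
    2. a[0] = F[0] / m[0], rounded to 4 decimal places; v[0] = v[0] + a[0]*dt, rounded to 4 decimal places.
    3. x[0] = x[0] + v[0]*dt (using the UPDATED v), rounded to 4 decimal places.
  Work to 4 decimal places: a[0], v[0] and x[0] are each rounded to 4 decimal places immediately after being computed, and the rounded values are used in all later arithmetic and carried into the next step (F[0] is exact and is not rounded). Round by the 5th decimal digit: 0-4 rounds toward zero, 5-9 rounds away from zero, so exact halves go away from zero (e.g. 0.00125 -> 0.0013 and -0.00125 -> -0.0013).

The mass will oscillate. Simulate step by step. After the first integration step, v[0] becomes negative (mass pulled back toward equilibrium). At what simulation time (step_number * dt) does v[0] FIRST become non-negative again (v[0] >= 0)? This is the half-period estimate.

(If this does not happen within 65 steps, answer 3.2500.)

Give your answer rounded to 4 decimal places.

Answer: 1.7000

Derivation:
Step 0: x=[4.3000] v=[0.0000]
Step 1: x=[4.2869] v=[-0.2625]
Step 2: x=[4.2608] v=[-0.5227]
Step 3: x=[4.2219] v=[-0.7783]
Step 4: x=[4.1705] v=[-1.0271]
Step 5: x=[4.1072] v=[-1.2669]
Step 6: x=[4.0324] v=[-1.4957]
Step 7: x=[3.9468] v=[-1.7114]
Step 8: x=[3.8512] v=[-1.9121]
Step 9: x=[3.7464] v=[-2.0961]
Step 10: x=[3.6333] v=[-2.2617]
Step 11: x=[3.5129] v=[-2.4075]
Step 12: x=[3.3863] v=[-2.5323]
Step 13: x=[3.2546] v=[-2.6349]
Step 14: x=[3.1189] v=[-2.7145]
Step 15: x=[2.9804] v=[-2.7703]
Step 16: x=[2.8403] v=[-2.8019]
Step 17: x=[2.6999] v=[-2.8090]
Step 18: x=[2.5603] v=[-2.7915]
Step 19: x=[2.4228] v=[-2.7496]
Step 20: x=[2.2886] v=[-2.6836]
Step 21: x=[2.1589] v=[-2.5941]
Step 22: x=[2.0348] v=[-2.4819]
Step 23: x=[1.9174] v=[-2.3480]
Step 24: x=[1.8077] v=[-2.1935]
Step 25: x=[1.7067] v=[-2.0198]
Step 26: x=[1.6153] v=[-1.8285]
Step 27: x=[1.5342] v=[-1.6212]
Step 28: x=[1.4642] v=[-1.3997]
Step 29: x=[1.4059] v=[-1.1659]
Step 30: x=[1.3598] v=[-0.9219]
Step 31: x=[1.3263] v=[-0.6699]
Step 32: x=[1.3057] v=[-0.4120]
Step 33: x=[1.2982] v=[-0.1505]
Step 34: x=[1.3038] v=[0.1123]
First v>=0 after going negative at step 34, time=1.7000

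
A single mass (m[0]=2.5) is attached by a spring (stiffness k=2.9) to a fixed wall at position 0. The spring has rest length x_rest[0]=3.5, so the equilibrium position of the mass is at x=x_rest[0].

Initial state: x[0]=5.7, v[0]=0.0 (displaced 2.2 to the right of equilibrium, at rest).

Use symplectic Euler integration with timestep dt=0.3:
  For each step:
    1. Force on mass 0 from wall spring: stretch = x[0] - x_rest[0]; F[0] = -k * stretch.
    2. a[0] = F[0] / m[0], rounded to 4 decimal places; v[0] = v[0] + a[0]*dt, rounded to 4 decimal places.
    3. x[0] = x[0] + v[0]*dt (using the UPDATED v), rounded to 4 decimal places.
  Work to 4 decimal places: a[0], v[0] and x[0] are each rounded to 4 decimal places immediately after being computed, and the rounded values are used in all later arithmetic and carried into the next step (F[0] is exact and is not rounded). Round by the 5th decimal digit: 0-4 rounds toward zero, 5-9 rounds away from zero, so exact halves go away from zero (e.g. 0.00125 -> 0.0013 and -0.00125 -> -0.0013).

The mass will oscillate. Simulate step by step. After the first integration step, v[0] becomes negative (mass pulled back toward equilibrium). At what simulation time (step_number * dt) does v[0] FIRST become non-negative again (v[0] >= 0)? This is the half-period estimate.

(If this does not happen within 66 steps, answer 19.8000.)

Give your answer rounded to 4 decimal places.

Step 0: x=[5.7000] v=[0.0000]
Step 1: x=[5.4703] v=[-0.7656]
Step 2: x=[5.0349] v=[-1.4513]
Step 3: x=[4.4393] v=[-1.9855]
Step 4: x=[3.7456] v=[-2.3124]
Step 5: x=[3.0262] v=[-2.3979]
Step 6: x=[2.3563] v=[-2.2330]
Step 7: x=[1.8058] v=[-1.8350]
Step 8: x=[1.4322] v=[-1.2454]
Step 9: x=[1.2745] v=[-0.5258]
Step 10: x=[1.3491] v=[0.2487]
First v>=0 after going negative at step 10, time=3.0000

Answer: 3.0000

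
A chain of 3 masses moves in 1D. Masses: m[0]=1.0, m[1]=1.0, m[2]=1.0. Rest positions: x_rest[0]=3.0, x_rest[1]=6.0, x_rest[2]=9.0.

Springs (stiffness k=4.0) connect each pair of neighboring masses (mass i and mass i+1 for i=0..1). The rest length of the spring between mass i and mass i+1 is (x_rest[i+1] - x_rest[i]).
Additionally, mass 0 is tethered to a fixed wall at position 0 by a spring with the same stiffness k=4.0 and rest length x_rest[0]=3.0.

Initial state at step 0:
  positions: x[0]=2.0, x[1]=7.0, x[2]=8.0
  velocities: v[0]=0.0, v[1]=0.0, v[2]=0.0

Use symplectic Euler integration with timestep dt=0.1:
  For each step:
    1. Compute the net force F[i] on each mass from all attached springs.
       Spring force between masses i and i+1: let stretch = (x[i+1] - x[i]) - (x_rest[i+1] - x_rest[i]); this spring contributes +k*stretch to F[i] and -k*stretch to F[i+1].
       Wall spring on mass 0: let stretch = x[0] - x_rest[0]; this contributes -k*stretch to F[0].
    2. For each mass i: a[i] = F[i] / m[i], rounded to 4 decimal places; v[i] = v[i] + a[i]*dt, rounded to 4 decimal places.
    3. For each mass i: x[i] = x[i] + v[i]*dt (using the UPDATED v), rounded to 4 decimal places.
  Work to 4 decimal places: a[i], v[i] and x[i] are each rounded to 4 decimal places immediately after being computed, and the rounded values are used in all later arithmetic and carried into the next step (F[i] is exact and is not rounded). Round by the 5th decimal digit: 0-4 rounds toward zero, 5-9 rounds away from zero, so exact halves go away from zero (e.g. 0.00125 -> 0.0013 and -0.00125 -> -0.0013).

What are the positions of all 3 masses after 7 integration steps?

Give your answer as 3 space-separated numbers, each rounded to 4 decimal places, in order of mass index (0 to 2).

Answer: 3.7443 4.6309 9.2613

Derivation:
Step 0: x=[2.0000 7.0000 8.0000] v=[0.0000 0.0000 0.0000]
Step 1: x=[2.1200 6.8400 8.0800] v=[1.2000 -1.6000 0.8000]
Step 2: x=[2.3440 6.5408 8.2304] v=[2.2400 -2.9920 1.5040]
Step 3: x=[2.6421 6.1413 8.4332] v=[2.9811 -3.9949 2.0282]
Step 4: x=[2.9745 5.6935 8.6643] v=[3.3239 -4.4778 2.3114]
Step 5: x=[3.2967 5.2558 8.8966] v=[3.2217 -4.3771 2.3231]
Step 6: x=[3.5654 4.8854 9.1033] v=[2.6867 -3.7044 2.0668]
Step 7: x=[3.7443 4.6309 9.2613] v=[1.7885 -2.5452 1.5796]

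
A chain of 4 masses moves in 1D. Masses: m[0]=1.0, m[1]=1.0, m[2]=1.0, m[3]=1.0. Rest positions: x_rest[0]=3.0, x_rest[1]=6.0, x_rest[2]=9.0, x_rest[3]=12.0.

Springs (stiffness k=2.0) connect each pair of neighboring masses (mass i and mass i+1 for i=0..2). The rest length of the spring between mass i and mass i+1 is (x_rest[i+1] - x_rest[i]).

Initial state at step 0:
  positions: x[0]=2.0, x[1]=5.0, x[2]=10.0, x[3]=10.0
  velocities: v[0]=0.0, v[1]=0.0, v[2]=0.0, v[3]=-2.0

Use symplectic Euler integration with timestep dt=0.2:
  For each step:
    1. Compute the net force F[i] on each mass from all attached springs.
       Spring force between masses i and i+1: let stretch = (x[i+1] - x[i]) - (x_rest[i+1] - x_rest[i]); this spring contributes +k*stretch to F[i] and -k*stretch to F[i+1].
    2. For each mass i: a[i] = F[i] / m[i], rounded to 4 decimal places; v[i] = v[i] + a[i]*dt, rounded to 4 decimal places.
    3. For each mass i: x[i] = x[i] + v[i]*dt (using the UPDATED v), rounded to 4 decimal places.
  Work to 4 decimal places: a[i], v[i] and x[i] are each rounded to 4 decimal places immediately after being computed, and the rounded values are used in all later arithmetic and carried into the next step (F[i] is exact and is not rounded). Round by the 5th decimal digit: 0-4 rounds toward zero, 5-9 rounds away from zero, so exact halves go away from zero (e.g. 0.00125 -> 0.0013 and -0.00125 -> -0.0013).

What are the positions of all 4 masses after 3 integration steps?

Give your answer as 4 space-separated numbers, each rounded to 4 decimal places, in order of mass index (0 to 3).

Answer: 2.0584 5.6874 7.9356 10.1187

Derivation:
Step 0: x=[2.0000 5.0000 10.0000 10.0000] v=[0.0000 0.0000 0.0000 -2.0000]
Step 1: x=[2.0000 5.1600 9.6000 9.8400] v=[0.0000 0.8000 -2.0000 -0.8000]
Step 2: x=[2.0128 5.4224 8.8640 9.9008] v=[0.0640 1.3120 -3.6800 0.3040]
Step 3: x=[2.0584 5.6874 7.9356 10.1187] v=[0.2278 1.3248 -4.6419 1.0893]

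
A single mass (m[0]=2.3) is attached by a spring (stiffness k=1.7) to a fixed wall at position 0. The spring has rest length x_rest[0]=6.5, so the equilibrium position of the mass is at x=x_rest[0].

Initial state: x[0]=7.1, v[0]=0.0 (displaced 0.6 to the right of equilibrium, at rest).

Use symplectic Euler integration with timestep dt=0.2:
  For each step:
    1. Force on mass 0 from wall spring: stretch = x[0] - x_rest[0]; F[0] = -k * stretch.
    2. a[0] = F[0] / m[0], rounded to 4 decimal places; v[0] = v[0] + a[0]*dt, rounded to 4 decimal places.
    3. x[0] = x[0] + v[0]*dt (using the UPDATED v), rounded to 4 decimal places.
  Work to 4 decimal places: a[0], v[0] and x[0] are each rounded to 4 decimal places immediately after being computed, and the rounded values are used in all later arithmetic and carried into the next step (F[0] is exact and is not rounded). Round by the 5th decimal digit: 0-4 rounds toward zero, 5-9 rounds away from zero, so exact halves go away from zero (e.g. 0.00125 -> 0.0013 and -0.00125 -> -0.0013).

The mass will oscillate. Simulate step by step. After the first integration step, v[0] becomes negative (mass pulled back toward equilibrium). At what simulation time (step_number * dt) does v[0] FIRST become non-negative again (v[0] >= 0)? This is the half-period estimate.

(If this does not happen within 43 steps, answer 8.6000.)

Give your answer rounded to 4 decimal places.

Step 0: x=[7.1000] v=[0.0000]
Step 1: x=[7.0823] v=[-0.0887]
Step 2: x=[7.0473] v=[-0.1748]
Step 3: x=[6.9962] v=[-0.2557]
Step 4: x=[6.9304] v=[-0.3291]
Step 5: x=[6.8519] v=[-0.3927]
Step 6: x=[6.7630] v=[-0.4447]
Step 7: x=[6.6663] v=[-0.4836]
Step 8: x=[6.5647] v=[-0.5082]
Step 9: x=[6.4611] v=[-0.5178]
Step 10: x=[6.3587] v=[-0.5120]
Step 11: x=[6.2605] v=[-0.4911]
Step 12: x=[6.1694] v=[-0.4557]
Step 13: x=[6.0880] v=[-0.4068]
Step 14: x=[6.0188] v=[-0.3459]
Step 15: x=[5.9638] v=[-0.2748]
Step 16: x=[5.9247] v=[-0.1955]
Step 17: x=[5.9026] v=[-0.1105]
Step 18: x=[5.8982] v=[-0.0222]
Step 19: x=[5.9116] v=[0.0668]
First v>=0 after going negative at step 19, time=3.8000

Answer: 3.8000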